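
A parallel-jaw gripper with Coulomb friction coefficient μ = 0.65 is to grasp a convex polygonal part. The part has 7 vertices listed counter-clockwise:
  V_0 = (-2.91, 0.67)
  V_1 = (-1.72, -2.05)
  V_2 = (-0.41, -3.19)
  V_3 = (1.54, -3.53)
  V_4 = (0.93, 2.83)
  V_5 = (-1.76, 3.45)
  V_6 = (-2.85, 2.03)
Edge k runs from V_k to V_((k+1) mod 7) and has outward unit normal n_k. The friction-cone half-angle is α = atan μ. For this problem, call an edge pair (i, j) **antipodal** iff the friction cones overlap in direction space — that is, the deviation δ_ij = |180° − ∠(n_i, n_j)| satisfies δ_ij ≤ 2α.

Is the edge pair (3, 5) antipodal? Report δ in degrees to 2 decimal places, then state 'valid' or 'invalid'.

α = atan 0.65 = 33.02°;  2α = 66.05°
edge 3: e_3 = (-0.61, +6.36);  n_3 = (+0.9954, +0.0955)
edge 5: e_5 = (-1.09, -1.42);  n_5 = (-0.7932, +0.6089)
∠(n_3, n_5) = 137.01°
δ = |180° − 137.01°| = 42.99°
42.99° ≤ 2α = 66.05°  →  valid

δ = 42.99°, valid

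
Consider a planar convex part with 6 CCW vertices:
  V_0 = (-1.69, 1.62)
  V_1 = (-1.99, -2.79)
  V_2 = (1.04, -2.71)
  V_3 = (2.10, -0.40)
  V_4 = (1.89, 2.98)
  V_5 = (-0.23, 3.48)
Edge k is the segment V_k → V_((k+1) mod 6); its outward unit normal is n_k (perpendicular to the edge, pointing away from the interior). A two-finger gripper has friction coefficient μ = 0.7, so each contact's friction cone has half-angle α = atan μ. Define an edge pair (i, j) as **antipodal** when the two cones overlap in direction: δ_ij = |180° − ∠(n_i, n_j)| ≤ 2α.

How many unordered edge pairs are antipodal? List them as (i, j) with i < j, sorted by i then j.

α = atan 0.7 = 34.99°;  2α = 69.98°
n_0 = (-0.9977, +0.0679)
n_1 = (+0.0264, -0.9997)
n_2 = (+0.9089, -0.4171)
n_3 = (+0.9981, +0.0620)
n_4 = (+0.2296, +0.9733)
n_5 = (-0.7866, +0.6174)
  (0,1): δ = 84.60°  ·
  (0,2): δ = 20.76°  ✓
  (0,3): δ = 7.45°  ✓
  (0,4): δ = 80.62°  ·
  (0,5): δ = 145.76°  ·
  (1,2): δ = 116.16°  ·
  (1,3): δ = 87.96°  ·
  (1,4): δ = 14.78°  ✓
  (1,5): δ = 50.36°  ✓
  (2,3): δ = 151.80°  ·
  (2,4): δ = 78.62°  ·
  (2,5): δ = 13.48°  ✓
  (3,4): δ = 106.83°  ·
  (3,5): δ = 41.69°  ✓
  (4,5): δ = 114.86°  ·
antipodal pairs: 6

count = 6; pairs: (0,2), (0,3), (1,4), (1,5), (2,5), (3,5)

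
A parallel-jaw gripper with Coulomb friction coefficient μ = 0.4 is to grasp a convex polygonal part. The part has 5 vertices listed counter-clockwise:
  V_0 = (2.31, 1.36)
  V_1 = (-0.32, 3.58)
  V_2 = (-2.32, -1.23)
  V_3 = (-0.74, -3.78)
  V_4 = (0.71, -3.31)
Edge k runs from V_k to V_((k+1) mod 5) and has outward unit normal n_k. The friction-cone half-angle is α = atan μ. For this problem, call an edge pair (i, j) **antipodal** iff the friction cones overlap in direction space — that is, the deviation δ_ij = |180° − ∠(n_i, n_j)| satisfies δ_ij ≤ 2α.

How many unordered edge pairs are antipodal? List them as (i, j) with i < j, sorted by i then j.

α = atan 0.4 = 21.80°;  2α = 43.60°
n_0 = (+0.6450, +0.7642)
n_1 = (-0.9234, +0.3839)
n_2 = (-0.8501, -0.5267)
n_3 = (+0.3083, -0.9513)
n_4 = (+0.9460, -0.3241)
  (0,1): δ = 72.41°  ·
  (0,2): δ = 18.05°  ✓
  (0,3): δ = 58.13°  ·
  (0,4): δ = 111.26°  ·
  (1,2): δ = 125.64°  ·
  (1,3): δ = 49.46°  ·
  (1,4): δ = 3.67°  ✓
  (2,3): δ = 103.82°  ·
  (2,4): δ = 50.69°  ·
  (3,4): δ = 126.87°  ·
antipodal pairs: 2

count = 2; pairs: (0,2), (1,4)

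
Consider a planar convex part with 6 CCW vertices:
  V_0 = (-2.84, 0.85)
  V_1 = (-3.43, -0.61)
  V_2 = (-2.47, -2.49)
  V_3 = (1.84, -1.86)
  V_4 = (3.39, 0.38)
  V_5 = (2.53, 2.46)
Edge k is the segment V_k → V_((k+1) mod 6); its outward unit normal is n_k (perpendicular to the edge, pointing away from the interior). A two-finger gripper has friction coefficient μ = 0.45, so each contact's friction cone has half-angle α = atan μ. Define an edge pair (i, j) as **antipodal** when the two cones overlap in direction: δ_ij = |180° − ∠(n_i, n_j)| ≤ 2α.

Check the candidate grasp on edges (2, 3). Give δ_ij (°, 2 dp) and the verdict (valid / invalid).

δ = 133.00°, invalid

α = atan 0.45 = 24.23°;  2α = 48.46°
edge 2: e_2 = (+4.31, +0.63);  n_2 = (+0.1446, -0.9895)
edge 3: e_3 = (+1.55, +2.24);  n_3 = (+0.8223, -0.5690)
∠(n_2, n_3) = 47.00°
δ = |180° − 47.00°| = 133.00°
133.00° > 2α = 48.46°  →  invalid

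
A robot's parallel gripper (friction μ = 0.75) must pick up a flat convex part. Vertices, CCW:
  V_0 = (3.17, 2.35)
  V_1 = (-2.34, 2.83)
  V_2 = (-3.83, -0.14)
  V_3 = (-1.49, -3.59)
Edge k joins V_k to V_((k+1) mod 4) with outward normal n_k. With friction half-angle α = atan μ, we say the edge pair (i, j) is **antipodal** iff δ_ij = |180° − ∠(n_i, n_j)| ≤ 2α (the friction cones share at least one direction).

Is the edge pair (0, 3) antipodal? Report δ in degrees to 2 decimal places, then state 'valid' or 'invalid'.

δ = 56.86°, valid

α = atan 0.75 = 36.87°;  2α = 73.74°
edge 0: e_0 = (-5.51, +0.48);  n_0 = (+0.0868, +0.9962)
edge 3: e_3 = (+4.66, +5.94);  n_3 = (+0.7868, -0.6172)
∠(n_0, n_3) = 123.14°
δ = |180° − 123.14°| = 56.86°
56.86° ≤ 2α = 73.74°  →  valid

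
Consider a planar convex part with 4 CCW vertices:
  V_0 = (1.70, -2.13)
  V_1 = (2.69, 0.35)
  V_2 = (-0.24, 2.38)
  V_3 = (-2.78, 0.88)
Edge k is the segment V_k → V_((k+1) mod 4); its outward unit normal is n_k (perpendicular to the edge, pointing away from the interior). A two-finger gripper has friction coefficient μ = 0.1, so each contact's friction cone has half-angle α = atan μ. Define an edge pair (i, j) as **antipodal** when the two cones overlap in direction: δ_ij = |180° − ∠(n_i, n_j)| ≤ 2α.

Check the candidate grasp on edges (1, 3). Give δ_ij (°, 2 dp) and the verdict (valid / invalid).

δ = 0.82°, valid

α = atan 0.1 = 5.71°;  2α = 11.42°
edge 1: e_1 = (-2.93, +2.03);  n_1 = (+0.5695, +0.8220)
edge 3: e_3 = (+4.48, -3.01);  n_3 = (-0.5577, -0.8300)
∠(n_1, n_3) = 179.18°
δ = |180° − 179.18°| = 0.82°
0.82° ≤ 2α = 11.42°  →  valid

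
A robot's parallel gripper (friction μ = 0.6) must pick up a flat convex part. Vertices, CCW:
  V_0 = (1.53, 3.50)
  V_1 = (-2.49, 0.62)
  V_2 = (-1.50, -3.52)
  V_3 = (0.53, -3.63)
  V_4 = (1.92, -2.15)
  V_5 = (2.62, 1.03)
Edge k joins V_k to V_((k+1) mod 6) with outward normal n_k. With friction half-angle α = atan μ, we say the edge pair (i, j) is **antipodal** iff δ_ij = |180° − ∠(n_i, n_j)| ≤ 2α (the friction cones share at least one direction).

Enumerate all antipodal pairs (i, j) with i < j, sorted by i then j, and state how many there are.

α = atan 0.6 = 30.96°;  2α = 61.93°
n_0 = (-0.5824, +0.8129)
n_1 = (-0.9726, -0.2326)
n_2 = (-0.0541, -0.9985)
n_3 = (+0.7289, -0.6846)
n_4 = (+0.9766, -0.2150)
n_5 = (+0.9149, +0.4037)
  (0,1): δ = 112.17°  ·
  (0,2): δ = 38.72°  ✓
  (0,3): δ = 11.18°  ✓
  (0,4): δ = 41.97°  ✓
  (0,5): δ = 78.19°  ·
  (1,2): δ = 106.55°  ·
  (1,3): δ = 56.65°  ✓
  (1,4): δ = 25.86°  ✓
  (1,5): δ = 10.36°  ✓
  (2,3): δ = 130.10°  ·
  (2,4): δ = 99.31°  ·
  (2,5): δ = 63.09°  ·
  (3,4): δ = 149.21°  ·
  (3,5): δ = 112.98°  ·
  (4,5): δ = 143.77°  ·
antipodal pairs: 6

count = 6; pairs: (0,2), (0,3), (0,4), (1,3), (1,4), (1,5)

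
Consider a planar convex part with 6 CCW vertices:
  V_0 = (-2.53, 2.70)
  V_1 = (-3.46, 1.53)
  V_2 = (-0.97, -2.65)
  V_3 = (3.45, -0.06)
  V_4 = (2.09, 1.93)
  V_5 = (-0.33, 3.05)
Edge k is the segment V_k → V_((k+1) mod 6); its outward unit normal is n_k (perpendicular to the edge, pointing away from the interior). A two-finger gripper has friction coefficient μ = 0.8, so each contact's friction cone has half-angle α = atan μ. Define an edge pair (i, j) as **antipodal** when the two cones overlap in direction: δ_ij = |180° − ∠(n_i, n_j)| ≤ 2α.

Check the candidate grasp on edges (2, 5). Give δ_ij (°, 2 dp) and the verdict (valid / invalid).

α = atan 0.8 = 38.66°;  2α = 77.32°
edge 2: e_2 = (+4.42, +2.59);  n_2 = (+0.5056, -0.8628)
edge 5: e_5 = (-2.20, -0.35);  n_5 = (-0.1571, +0.9876)
∠(n_2, n_5) = 158.67°
δ = |180° − 158.67°| = 21.33°
21.33° ≤ 2α = 77.32°  →  valid

δ = 21.33°, valid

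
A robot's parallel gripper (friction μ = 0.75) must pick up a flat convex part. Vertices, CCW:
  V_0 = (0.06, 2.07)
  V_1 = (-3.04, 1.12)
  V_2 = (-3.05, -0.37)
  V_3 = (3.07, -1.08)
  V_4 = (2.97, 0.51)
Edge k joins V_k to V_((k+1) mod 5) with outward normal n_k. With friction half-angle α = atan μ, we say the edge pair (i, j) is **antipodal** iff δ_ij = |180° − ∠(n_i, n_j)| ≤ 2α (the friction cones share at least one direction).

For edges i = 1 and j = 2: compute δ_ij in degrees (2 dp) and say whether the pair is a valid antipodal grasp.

α = atan 0.75 = 36.87°;  2α = 73.74°
edge 1: e_1 = (-0.01, -1.49);  n_1 = (-1.0000, +0.0067)
edge 2: e_2 = (+6.12, -0.71);  n_2 = (-0.1152, -0.9933)
∠(n_1, n_2) = 83.77°
δ = |180° − 83.77°| = 96.23°
96.23° > 2α = 73.74°  →  invalid

δ = 96.23°, invalid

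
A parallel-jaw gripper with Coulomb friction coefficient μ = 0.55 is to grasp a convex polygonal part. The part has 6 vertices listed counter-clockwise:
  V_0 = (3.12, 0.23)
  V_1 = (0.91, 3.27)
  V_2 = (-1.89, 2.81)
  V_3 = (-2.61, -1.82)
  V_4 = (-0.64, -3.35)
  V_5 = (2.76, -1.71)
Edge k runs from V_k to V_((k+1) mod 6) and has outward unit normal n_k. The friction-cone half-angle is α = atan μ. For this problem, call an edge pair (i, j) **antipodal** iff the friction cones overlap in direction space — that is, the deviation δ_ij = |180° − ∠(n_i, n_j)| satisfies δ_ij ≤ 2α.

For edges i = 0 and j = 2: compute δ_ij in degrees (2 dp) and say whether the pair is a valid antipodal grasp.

δ = 44.86°, valid

α = atan 0.55 = 28.81°;  2α = 57.62°
edge 0: e_0 = (-2.21, +3.04);  n_0 = (+0.8089, +0.5880)
edge 2: e_2 = (-0.72, -4.63);  n_2 = (-0.9881, +0.1537)
∠(n_0, n_2) = 135.14°
δ = |180° − 135.14°| = 44.86°
44.86° ≤ 2α = 57.62°  →  valid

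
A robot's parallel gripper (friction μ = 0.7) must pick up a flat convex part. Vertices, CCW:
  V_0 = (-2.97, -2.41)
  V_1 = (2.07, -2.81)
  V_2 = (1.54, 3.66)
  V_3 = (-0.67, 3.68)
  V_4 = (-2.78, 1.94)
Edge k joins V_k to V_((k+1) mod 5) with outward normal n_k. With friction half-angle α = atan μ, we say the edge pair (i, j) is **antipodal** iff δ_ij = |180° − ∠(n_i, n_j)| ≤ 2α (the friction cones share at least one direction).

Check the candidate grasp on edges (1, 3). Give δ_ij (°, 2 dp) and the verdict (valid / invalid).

α = atan 0.7 = 34.99°;  2α = 69.98°
edge 1: e_1 = (-0.53, +6.47);  n_1 = (+0.9967, +0.0816)
edge 3: e_3 = (-2.11, -1.74);  n_3 = (-0.6362, +0.7715)
∠(n_1, n_3) = 124.83°
δ = |180° − 124.83°| = 55.17°
55.17° ≤ 2α = 69.98°  →  valid

δ = 55.17°, valid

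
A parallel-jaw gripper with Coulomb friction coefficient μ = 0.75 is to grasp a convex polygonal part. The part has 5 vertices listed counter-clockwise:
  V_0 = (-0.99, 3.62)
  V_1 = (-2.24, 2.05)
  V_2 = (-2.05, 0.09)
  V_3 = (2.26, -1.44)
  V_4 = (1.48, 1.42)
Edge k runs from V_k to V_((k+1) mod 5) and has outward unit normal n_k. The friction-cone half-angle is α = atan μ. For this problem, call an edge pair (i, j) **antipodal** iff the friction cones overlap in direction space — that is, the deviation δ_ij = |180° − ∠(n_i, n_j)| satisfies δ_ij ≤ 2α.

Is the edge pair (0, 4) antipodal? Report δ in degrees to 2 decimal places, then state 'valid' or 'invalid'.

δ = 86.83°, invalid

α = atan 0.75 = 36.87°;  2α = 73.74°
edge 0: e_0 = (-1.25, -1.57);  n_0 = (-0.7823, +0.6229)
edge 4: e_4 = (-2.47, +2.20);  n_4 = (+0.6651, +0.7467)
∠(n_0, n_4) = 93.17°
δ = |180° − 93.17°| = 86.83°
86.83° > 2α = 73.74°  →  invalid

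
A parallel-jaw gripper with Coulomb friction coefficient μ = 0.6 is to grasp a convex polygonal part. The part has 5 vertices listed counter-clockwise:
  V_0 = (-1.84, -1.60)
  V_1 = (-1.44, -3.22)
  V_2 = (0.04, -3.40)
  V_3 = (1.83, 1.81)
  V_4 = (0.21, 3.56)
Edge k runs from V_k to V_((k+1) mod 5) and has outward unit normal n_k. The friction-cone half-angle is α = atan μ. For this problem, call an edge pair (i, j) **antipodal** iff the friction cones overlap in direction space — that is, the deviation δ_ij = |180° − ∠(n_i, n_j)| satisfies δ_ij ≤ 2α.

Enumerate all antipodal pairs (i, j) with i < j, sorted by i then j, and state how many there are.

count = 4; pairs: (0,2), (0,3), (1,3), (2,4)

α = atan 0.6 = 30.96°;  2α = 61.93°
n_0 = (-0.9708, -0.2397)
n_1 = (-0.1207, -0.9927)
n_2 = (+0.9457, -0.3249)
n_3 = (+0.7338, +0.6793)
n_4 = (-0.9293, +0.3692)
  (0,1): δ = 110.80°  ·
  (0,2): δ = 32.83°  ✓
  (0,3): δ = 28.92°  ✓
  (0,4): δ = 144.46°  ·
  (1,2): δ = 102.03°  ·
  (1,3): δ = 40.27°  ✓
  (1,4): δ = 75.27°  ·
  (2,3): δ = 118.25°  ·
  (2,4): δ = 2.71°  ✓
  (3,4): δ = 64.46°  ·
antipodal pairs: 4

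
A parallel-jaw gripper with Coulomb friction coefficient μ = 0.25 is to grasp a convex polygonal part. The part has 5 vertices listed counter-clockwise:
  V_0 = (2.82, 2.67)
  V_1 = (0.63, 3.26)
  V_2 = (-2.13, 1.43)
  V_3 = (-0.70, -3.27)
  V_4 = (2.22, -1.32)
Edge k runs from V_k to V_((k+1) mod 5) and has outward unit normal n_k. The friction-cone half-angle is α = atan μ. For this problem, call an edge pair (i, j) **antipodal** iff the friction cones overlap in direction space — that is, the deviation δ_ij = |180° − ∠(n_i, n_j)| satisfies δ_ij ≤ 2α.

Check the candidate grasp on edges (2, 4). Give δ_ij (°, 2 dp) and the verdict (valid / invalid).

α = atan 0.25 = 14.04°;  2α = 28.07°
edge 2: e_2 = (+1.43, -4.70);  n_2 = (-0.9567, -0.2911)
edge 4: e_4 = (+0.60, +3.99);  n_4 = (+0.9889, -0.1487)
∠(n_2, n_4) = 154.53°
δ = |180° − 154.53°| = 25.47°
25.47° ≤ 2α = 28.07°  →  valid

δ = 25.47°, valid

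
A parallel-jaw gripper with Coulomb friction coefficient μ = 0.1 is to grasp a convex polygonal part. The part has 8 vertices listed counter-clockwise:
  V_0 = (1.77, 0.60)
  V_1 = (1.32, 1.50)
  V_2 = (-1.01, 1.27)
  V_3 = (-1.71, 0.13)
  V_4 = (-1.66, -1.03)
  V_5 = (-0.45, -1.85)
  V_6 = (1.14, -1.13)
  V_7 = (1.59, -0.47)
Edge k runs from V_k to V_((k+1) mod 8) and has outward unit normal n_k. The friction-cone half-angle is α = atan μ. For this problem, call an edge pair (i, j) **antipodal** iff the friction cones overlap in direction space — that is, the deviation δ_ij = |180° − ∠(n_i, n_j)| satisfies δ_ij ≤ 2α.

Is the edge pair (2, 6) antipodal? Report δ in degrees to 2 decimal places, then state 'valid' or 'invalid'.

δ = 2.74°, valid

α = atan 0.1 = 5.71°;  2α = 11.42°
edge 2: e_2 = (-0.70, -1.14);  n_2 = (-0.8522, +0.5233)
edge 6: e_6 = (+0.45, +0.66);  n_6 = (+0.8262, -0.5633)
∠(n_2, n_6) = 177.26°
δ = |180° − 177.26°| = 2.74°
2.74° ≤ 2α = 11.42°  →  valid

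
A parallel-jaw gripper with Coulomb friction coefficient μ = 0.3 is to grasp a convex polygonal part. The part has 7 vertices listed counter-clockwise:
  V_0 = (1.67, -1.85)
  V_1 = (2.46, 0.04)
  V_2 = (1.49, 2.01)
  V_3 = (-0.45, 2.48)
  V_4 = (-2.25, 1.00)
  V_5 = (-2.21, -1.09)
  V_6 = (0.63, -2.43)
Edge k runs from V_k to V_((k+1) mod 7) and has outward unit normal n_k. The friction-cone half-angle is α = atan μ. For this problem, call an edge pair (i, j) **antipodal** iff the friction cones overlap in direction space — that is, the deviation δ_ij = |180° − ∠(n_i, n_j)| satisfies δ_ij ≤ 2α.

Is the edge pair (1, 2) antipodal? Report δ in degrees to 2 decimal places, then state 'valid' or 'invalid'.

α = atan 0.3 = 16.70°;  2α = 33.40°
edge 1: e_1 = (-0.97, +1.97);  n_1 = (+0.8971, +0.4417)
edge 2: e_2 = (-1.94, +0.47);  n_2 = (+0.2355, +0.9719)
∠(n_1, n_2) = 50.17°
δ = |180° − 50.17°| = 129.83°
129.83° > 2α = 33.40°  →  invalid

δ = 129.83°, invalid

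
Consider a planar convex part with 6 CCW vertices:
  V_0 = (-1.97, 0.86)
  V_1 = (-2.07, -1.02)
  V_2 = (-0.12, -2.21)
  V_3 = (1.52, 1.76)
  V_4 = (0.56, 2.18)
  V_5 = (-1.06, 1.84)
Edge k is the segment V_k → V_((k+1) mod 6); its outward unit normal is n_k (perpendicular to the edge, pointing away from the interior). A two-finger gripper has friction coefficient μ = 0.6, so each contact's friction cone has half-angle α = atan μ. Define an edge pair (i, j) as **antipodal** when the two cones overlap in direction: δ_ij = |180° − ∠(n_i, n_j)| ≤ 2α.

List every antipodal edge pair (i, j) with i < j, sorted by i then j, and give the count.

count = 5; pairs: (0,2), (1,3), (1,4), (2,4), (2,5)

α = atan 0.6 = 30.96°;  2α = 61.93°
n_0 = (-0.9986, +0.0531)
n_1 = (-0.5209, -0.8536)
n_2 = (+0.9242, -0.3818)
n_3 = (+0.4008, +0.9162)
n_4 = (-0.2054, +0.9787)
n_5 = (-0.7328, +0.6805)
  (0,1): δ = 118.35°  ·
  (0,2): δ = 19.40°  ✓
  (0,3): δ = 69.42°  ·
  (0,4): δ = 104.90°  ·
  (0,5): δ = 140.17°  ·
  (1,2): δ = 81.05°  ·
  (1,3): δ = 7.76°  ✓
  (1,4): δ = 43.25°  ✓
  (1,5): δ = 78.51°  ·
  (2,3): δ = 91.18°  ·
  (2,4): δ = 55.70°  ✓
  (2,5): δ = 20.43°  ✓
  (3,4): δ = 144.52°  ·
  (3,5): δ = 109.25°  ·
  (4,5): δ = 144.73°  ·
antipodal pairs: 5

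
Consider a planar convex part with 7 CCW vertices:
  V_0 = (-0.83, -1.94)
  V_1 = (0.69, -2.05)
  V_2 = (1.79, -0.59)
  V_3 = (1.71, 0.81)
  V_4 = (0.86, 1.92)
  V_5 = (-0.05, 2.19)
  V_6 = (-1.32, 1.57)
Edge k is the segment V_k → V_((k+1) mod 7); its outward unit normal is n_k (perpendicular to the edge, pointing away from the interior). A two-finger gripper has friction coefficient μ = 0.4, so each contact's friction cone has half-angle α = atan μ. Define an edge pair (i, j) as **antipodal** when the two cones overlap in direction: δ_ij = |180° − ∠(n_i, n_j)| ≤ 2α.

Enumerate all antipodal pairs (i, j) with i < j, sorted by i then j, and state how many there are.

count = 5; pairs: (0,4), (0,5), (1,5), (2,6), (3,6)

α = atan 0.4 = 21.80°;  2α = 43.60°
n_0 = (-0.0722, -0.9974)
n_1 = (+0.7987, -0.6017)
n_2 = (+0.9984, +0.0570)
n_3 = (+0.7940, +0.6080)
n_4 = (+0.2844, +0.9587)
n_5 = (-0.4387, +0.8986)
n_6 = (-0.9904, -0.1383)
  (0,1): δ = 122.86°  ·
  (0,2): δ = 82.59°  ·
  (0,3): δ = 48.42°  ·
  (0,4): δ = 12.39°  ✓
  (0,5): δ = 30.16°  ✓
  (0,6): δ = 102.09°  ·
  (1,2): δ = 139.73°  ·
  (1,3): δ = 105.56°  ·
  (1,4): δ = 69.53°  ·
  (1,5): δ = 26.98°  ✓
  (1,6): δ = 44.94°  ·
  (2,3): δ = 145.83°  ·
  (2,4): δ = 109.80°  ·
  (2,5): δ = 67.25°  ·
  (2,6): δ = 4.68°  ✓
  (3,4): δ = 143.97°  ·
  (3,5): δ = 101.42°  ·
  (3,6): δ = 29.50°  ✓
  (4,5): δ = 137.45°  ·
  (4,6): δ = 65.53°  ·
  (5,6): δ = 108.07°  ·
antipodal pairs: 5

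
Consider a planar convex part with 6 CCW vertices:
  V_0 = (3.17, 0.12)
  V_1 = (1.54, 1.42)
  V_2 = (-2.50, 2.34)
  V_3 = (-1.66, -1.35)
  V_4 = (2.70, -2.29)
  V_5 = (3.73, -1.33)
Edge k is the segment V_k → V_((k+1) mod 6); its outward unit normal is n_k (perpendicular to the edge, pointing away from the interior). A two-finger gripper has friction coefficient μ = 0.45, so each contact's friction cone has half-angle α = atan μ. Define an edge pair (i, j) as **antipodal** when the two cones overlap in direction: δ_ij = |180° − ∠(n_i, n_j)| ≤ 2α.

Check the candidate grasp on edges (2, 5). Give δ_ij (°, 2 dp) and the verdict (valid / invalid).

α = atan 0.45 = 24.23°;  2α = 48.46°
edge 2: e_2 = (+0.84, -3.69);  n_2 = (-0.9751, -0.2220)
edge 5: e_5 = (-0.56, +1.45);  n_5 = (+0.9328, +0.3603)
∠(n_2, n_5) = 171.71°
δ = |180° − 171.71°| = 8.29°
8.29° ≤ 2α = 48.46°  →  valid

δ = 8.29°, valid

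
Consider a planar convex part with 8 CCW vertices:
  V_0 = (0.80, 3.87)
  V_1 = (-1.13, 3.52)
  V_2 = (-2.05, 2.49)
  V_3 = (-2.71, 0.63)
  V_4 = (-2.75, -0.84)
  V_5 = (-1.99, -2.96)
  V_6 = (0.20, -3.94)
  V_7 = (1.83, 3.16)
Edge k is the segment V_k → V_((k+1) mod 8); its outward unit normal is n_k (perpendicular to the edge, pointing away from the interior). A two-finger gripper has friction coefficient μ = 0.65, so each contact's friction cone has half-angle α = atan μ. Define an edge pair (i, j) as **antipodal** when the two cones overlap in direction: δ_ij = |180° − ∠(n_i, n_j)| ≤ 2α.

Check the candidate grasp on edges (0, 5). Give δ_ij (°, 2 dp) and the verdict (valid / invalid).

δ = 34.39°, valid

α = atan 0.65 = 33.02°;  2α = 66.05°
edge 0: e_0 = (-1.93, -0.35);  n_0 = (-0.1784, +0.9840)
edge 5: e_5 = (+2.19, -0.98);  n_5 = (-0.4085, -0.9128)
∠(n_0, n_5) = 145.61°
δ = |180° − 145.61°| = 34.39°
34.39° ≤ 2α = 66.05°  →  valid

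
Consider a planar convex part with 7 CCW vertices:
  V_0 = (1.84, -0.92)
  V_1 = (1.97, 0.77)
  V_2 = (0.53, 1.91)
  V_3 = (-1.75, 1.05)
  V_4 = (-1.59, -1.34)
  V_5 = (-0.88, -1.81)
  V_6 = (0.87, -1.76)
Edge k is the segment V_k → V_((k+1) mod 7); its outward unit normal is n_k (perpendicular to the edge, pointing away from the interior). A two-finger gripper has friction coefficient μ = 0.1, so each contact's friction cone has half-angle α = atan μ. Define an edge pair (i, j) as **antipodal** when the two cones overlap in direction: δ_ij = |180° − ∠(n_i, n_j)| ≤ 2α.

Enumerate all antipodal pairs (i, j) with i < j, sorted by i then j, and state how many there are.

α = atan 0.1 = 5.71°;  2α = 11.42°
n_0 = (+0.9971, -0.0767)
n_1 = (+0.6207, +0.7840)
n_2 = (-0.3529, +0.9357)
n_3 = (-0.9978, -0.0668)
n_4 = (-0.5520, -0.8339)
n_5 = (+0.0286, -0.9996)
n_6 = (+0.6546, -0.7559)
  (0,1): δ = 123.97°  ·
  (0,2): δ = 64.94°  ·
  (0,3): δ = 8.23°  ✓
  (0,4): δ = 60.90°  ·
  (0,5): δ = 96.04°  ·
  (0,6): δ = 135.29°  ·
  (1,2): δ = 120.97°  ·
  (1,3): δ = 47.80°  ·
  (1,4): δ = 4.86°  ✓
  (1,5): δ = 40.00°  ·
  (1,6): δ = 79.26°  ·
  (2,3): δ = 106.84°  ·
  (2,4): δ = 54.17°  ·
  (2,5): δ = 19.03°  ·
  (2,6): δ = 20.23°  ·
  (3,4): δ = 127.33°  ·
  (3,5): δ = 92.19°  ·
  (3,6): δ = 52.94°  ·
  (4,5): δ = 144.86°  ·
  (4,6): δ = 105.60°  ·
  (5,6): δ = 140.74°  ·
antipodal pairs: 2

count = 2; pairs: (0,3), (1,4)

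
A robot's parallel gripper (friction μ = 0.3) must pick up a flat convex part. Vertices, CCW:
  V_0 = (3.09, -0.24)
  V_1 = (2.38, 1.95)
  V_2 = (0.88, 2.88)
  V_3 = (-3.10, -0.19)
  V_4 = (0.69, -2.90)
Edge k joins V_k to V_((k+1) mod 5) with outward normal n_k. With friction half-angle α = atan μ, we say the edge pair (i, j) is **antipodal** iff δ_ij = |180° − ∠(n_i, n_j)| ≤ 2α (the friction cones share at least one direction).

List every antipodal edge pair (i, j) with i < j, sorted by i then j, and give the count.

α = atan 0.3 = 16.70°;  2α = 33.40°
n_0 = (+0.9513, +0.3084)
n_1 = (+0.5269, +0.8499)
n_2 = (-0.6108, +0.7918)
n_3 = (-0.5816, -0.8134)
n_4 = (+0.7425, -0.6699)
  (0,1): δ = 139.76°  ·
  (0,2): δ = 70.32°  ·
  (0,3): δ = 36.47°  ·
  (0,4): δ = 119.98°  ·
  (1,2): δ = 110.56°  ·
  (1,3): δ = 3.77°  ✓
  (1,4): δ = 79.74°  ·
  (2,3): δ = 73.21°  ·
  (2,4): δ = 10.30°  ✓
  (3,4): δ = 96.49°  ·
antipodal pairs: 2

count = 2; pairs: (1,3), (2,4)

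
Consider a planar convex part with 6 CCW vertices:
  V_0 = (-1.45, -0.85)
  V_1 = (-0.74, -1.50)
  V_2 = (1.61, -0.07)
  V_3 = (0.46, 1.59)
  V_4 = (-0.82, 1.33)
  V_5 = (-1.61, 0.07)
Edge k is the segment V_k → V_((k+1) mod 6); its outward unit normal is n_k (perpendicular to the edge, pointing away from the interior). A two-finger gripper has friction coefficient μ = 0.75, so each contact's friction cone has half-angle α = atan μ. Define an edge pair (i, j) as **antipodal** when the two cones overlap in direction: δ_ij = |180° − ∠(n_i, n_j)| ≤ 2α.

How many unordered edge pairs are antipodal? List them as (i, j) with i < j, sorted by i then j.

count = 7; pairs: (0,2), (0,3), (1,3), (1,4), (1,5), (2,4), (2,5)

α = atan 0.75 = 36.87°;  2α = 73.74°
n_0 = (-0.6753, -0.7376)
n_1 = (+0.5198, -0.8543)
n_2 = (+0.8220, +0.5695)
n_3 = (-0.1991, +0.9800)
n_4 = (-0.8472, +0.5312)
n_5 = (-0.9852, -0.1713)
  (0,1): δ = 106.21°  ·
  (0,2): δ = 12.81°  ✓
  (0,3): δ = 53.96°  ✓
  (0,4): δ = 100.39°  ·
  (0,5): δ = 142.34°  ·
  (1,2): δ = 86.61°  ·
  (1,3): δ = 19.84°  ✓
  (1,4): δ = 26.59°  ✓
  (1,5): δ = 68.54°  ✓
  (2,3): δ = 113.23°  ·
  (2,4): δ = 66.80°  ✓
  (2,5): δ = 24.85°  ✓
  (3,4): δ = 133.57°  ·
  (3,5): δ = 91.62°  ·
  (4,5): δ = 138.05°  ·
antipodal pairs: 7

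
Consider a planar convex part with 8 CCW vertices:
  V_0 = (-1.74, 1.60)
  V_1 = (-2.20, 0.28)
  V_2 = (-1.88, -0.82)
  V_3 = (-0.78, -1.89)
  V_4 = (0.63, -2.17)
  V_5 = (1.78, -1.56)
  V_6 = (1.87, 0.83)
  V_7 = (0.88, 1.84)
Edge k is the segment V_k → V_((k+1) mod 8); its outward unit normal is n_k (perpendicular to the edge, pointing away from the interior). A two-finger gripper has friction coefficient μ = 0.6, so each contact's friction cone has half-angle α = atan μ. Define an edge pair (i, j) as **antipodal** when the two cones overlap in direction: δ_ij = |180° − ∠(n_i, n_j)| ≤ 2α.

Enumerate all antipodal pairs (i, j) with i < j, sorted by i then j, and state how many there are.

α = atan 0.6 = 30.96°;  2α = 61.93°
n_0 = (-0.9443, +0.3291)
n_1 = (-0.9602, -0.2793)
n_2 = (-0.6973, -0.7168)
n_3 = (-0.1948, -0.9808)
n_4 = (+0.4686, -0.8834)
n_5 = (+0.9993, -0.0376)
n_6 = (+0.7141, +0.7000)
n_7 = (-0.0912, +0.9958)
  (0,1): δ = 144.57°  ·
  (0,2): δ = 115.00°  ·
  (0,3): δ = 82.02°  ·
  (0,4): δ = 42.84°  ✓
  (0,5): δ = 17.06°  ✓
  (0,6): δ = 63.64°  ·
  (0,7): δ = 114.45°  ·
  (1,2): δ = 150.43°  ·
  (1,3): δ = 117.45°  ·
  (1,4): δ = 78.28°  ·
  (1,5): δ = 18.38°  ✓
  (1,6): δ = 28.21°  ✓
  (1,7): δ = 79.01°  ·
  (2,3): δ = 147.02°  ·
  (2,4): δ = 107.85°  ·
  (2,5): δ = 47.95°  ✓
  (2,6): δ = 1.36°  ✓
  (2,7): δ = 49.44°  ✓
  (3,4): δ = 140.83°  ·
  (3,5): δ = 80.92°  ·
  (3,6): δ = 34.34°  ✓
  (3,7): δ = 16.47°  ✓
  (4,5): δ = 120.10°  ·
  (4,6): δ = 73.52°  ·
  (4,7): δ = 22.71°  ✓
  (5,6): δ = 133.42°  ·
  (5,7): δ = 82.61°  ·
  (6,7): δ = 129.19°  ·
antipodal pairs: 10

count = 10; pairs: (0,4), (0,5), (1,5), (1,6), (2,5), (2,6), (2,7), (3,6), (3,7), (4,7)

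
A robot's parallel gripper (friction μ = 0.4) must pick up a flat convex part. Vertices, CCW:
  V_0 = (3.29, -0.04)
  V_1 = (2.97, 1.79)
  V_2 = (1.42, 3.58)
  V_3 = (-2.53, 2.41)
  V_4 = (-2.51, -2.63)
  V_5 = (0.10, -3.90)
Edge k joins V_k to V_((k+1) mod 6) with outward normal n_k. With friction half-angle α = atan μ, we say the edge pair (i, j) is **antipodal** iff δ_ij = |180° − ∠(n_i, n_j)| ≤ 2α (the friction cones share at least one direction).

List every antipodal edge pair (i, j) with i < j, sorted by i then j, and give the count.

count = 6; pairs: (0,3), (1,3), (1,4), (2,4), (2,5), (3,5)

α = atan 0.4 = 21.80°;  2α = 43.60°
n_0 = (+0.9851, +0.1722)
n_1 = (+0.7560, +0.6546)
n_2 = (-0.2840, +0.9588)
n_3 = (-1.0000, -0.0040)
n_4 = (-0.4375, -0.8992)
n_5 = (+0.7708, -0.6370)
  (0,1): δ = 149.03°  ·
  (0,2): δ = 83.42°  ·
  (0,3): δ = 9.69°  ✓
  (0,4): δ = 54.13°  ·
  (0,5): δ = 130.51°  ·
  (1,2): δ = 114.39°  ·
  (1,3): δ = 40.66°  ✓
  (1,4): δ = 23.16°  ✓
  (1,5): δ = 99.54°  ·
  (2,3): δ = 106.27°  ·
  (2,4): δ = 42.45°  ✓
  (2,5): δ = 33.93°  ✓
  (3,4): δ = 116.17°  ·
  (3,5): δ = 39.80°  ✓
  (4,5): δ = 103.62°  ·
antipodal pairs: 6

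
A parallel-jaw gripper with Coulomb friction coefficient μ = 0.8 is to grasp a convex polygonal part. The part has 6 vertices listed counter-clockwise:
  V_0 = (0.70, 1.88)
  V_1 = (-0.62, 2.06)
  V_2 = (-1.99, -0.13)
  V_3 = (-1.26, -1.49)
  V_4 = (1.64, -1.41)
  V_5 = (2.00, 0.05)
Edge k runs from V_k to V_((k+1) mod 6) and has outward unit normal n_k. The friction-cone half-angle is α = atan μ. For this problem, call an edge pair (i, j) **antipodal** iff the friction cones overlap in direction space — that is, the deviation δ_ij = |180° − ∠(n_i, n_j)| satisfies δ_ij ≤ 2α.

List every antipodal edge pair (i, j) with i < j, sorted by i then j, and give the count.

α = atan 0.8 = 38.66°;  2α = 77.32°
n_0 = (+0.1351, +0.9908)
n_1 = (-0.8478, +0.5303)
n_2 = (-0.8811, -0.4729)
n_3 = (+0.0276, -0.9996)
n_4 = (+0.9709, -0.2394)
n_5 = (+0.8152, +0.5791)
  (0,1): δ = 114.26°  ·
  (0,2): δ = 54.01°  ✓
  (0,3): δ = 9.35°  ✓
  (0,4): δ = 83.91°  ·
  (0,5): δ = 133.15°  ·
  (1,2): δ = 119.75°  ·
  (1,3): δ = 56.39°  ✓
  (1,4): δ = 18.18°  ✓
  (1,5): δ = 67.42°  ✓
  (2,3): δ = 116.65°  ·
  (2,4): δ = 42.08°  ✓
  (2,5): δ = 7.16°  ✓
  (3,4): δ = 105.43°  ·
  (3,5): δ = 56.19°  ✓
  (4,5): δ = 130.76°  ·
antipodal pairs: 8

count = 8; pairs: (0,2), (0,3), (1,3), (1,4), (1,5), (2,4), (2,5), (3,5)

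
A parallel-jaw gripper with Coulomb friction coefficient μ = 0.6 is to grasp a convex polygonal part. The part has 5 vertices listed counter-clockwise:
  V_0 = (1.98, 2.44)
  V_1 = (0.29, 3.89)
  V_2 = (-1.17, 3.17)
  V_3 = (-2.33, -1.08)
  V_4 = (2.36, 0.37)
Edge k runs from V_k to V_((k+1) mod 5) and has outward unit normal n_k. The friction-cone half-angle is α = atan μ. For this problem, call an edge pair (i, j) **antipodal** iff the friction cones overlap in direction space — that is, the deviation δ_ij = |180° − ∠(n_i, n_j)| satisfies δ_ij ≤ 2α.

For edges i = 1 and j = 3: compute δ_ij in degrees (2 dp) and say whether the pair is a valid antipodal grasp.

δ = 9.07°, valid

α = atan 0.6 = 30.96°;  2α = 61.93°
edge 1: e_1 = (-1.46, -0.72);  n_1 = (-0.4423, +0.8969)
edge 3: e_3 = (+4.69, +1.45);  n_3 = (+0.2954, -0.9554)
∠(n_1, n_3) = 170.93°
δ = |180° − 170.93°| = 9.07°
9.07° ≤ 2α = 61.93°  →  valid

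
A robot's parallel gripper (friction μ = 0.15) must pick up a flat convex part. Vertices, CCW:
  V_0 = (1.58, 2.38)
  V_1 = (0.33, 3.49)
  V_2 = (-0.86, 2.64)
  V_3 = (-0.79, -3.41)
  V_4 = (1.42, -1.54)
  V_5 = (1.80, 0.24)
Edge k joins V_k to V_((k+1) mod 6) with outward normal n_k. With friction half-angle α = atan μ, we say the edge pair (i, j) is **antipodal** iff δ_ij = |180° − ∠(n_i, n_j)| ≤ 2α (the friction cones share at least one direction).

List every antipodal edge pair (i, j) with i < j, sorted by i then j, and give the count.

count = 3; pairs: (1,3), (2,4), (2,5)

α = atan 0.15 = 8.53°;  2α = 17.06°
n_0 = (+0.6640, +0.7477)
n_1 = (-0.5812, +0.8137)
n_2 = (-0.9999, -0.0116)
n_3 = (+0.6459, -0.7634)
n_4 = (+0.9780, -0.2088)
n_5 = (+0.9948, +0.1023)
  (0,1): δ = 102.86°  ·
  (0,2): δ = 47.73°  ·
  (0,3): δ = 81.84°  ·
  (0,4): δ = 119.55°  ·
  (0,5): δ = 137.47°  ·
  (1,2): δ = 124.87°  ·
  (1,3): δ = 4.70°  ✓
  (1,4): δ = 42.41°  ·
  (1,5): δ = 60.33°  ·
  (2,3): δ = 50.43°  ·
  (2,4): δ = 12.71°  ✓
  (2,5): δ = 5.21°  ✓
  (3,4): δ = 142.29°  ·
  (3,5): δ = 124.37°  ·
  (4,5): δ = 162.08°  ·
antipodal pairs: 3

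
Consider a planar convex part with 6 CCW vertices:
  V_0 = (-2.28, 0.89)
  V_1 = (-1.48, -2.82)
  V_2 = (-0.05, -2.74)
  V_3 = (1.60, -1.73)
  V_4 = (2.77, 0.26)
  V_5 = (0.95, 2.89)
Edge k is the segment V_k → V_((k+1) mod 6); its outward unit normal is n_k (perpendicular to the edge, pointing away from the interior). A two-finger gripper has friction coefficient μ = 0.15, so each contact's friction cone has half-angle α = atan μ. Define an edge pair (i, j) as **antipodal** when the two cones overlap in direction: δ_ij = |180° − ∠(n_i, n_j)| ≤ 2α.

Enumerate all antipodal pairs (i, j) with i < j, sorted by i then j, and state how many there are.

count = 1; pairs: (2,5)

α = atan 0.15 = 8.53°;  2α = 17.06°
n_0 = (-0.9775, -0.2108)
n_1 = (+0.0559, -0.9984)
n_2 = (+0.5221, -0.8529)
n_3 = (+0.8620, -0.5068)
n_4 = (+0.8223, +0.5690)
n_5 = (-0.5264, +0.8502)
  (0,1): δ = 98.97°  ·
  (0,2): δ = 70.70°  ·
  (0,3): δ = 42.62°  ·
  (0,4): δ = 22.52°  ·
  (0,5): δ = 109.60°  ·
  (1,2): δ = 151.73°  ·
  (1,3): δ = 123.65°  ·
  (1,4): δ = 58.52°  ·
  (1,5): δ = 28.56°  ·
  (2,3): δ = 151.92°  ·
  (2,4): δ = 86.79°  ·
  (2,5): δ = 0.29°  ✓
  (3,4): δ = 114.86°  ·
  (3,5): δ = 27.78°  ·
  (4,5): δ = 92.92°  ·
antipodal pairs: 1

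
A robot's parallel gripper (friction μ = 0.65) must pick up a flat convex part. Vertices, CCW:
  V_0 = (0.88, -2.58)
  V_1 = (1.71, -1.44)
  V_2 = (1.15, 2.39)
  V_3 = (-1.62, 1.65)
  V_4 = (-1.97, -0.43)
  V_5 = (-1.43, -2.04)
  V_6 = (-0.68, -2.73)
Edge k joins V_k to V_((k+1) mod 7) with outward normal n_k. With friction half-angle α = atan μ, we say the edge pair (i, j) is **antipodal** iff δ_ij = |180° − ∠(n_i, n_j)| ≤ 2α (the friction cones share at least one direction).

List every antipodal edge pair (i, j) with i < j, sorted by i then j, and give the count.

α = atan 0.65 = 33.02°;  2α = 66.05°
n_0 = (+0.8084, -0.5886)
n_1 = (+0.9895, +0.1447)
n_2 = (-0.2581, +0.9661)
n_3 = (-0.9861, +0.1659)
n_4 = (-0.9481, -0.3180)
n_5 = (-0.6771, -0.7359)
n_6 = (+0.0957, -0.9954)
  (0,1): δ = 135.62°  ·
  (0,2): δ = 38.99°  ✓
  (0,3): δ = 26.51°  ✓
  (0,4): δ = 54.60°  ✓
  (0,5): δ = 83.44°  ·
  (0,6): δ = 131.55°  ·
  (1,2): δ = 83.36°  ·
  (1,3): δ = 17.87°  ✓
  (1,4): δ = 10.22°  ✓
  (1,5): δ = 39.07°  ✓
  (1,6): δ = 87.17°  ·
  (2,3): δ = 114.51°  ·
  (2,4): δ = 86.42°  ·
  (2,5): δ = 57.57°  ✓
  (2,6): δ = 9.46°  ✓
  (3,4): δ = 151.91°  ·
  (3,5): δ = 123.06°  ·
  (3,6): δ = 74.96°  ·
  (4,5): δ = 151.16°  ·
  (4,6): δ = 103.05°  ·
  (5,6): δ = 131.89°  ·
antipodal pairs: 8

count = 8; pairs: (0,2), (0,3), (0,4), (1,3), (1,4), (1,5), (2,5), (2,6)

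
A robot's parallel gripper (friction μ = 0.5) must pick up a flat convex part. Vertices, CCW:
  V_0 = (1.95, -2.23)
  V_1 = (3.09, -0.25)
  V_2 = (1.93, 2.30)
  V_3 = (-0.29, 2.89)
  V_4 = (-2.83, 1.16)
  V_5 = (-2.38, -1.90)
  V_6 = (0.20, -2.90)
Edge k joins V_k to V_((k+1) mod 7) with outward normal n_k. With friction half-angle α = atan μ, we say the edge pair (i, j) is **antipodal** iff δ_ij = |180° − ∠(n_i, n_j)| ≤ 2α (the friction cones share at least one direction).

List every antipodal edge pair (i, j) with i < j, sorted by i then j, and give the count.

count = 7; pairs: (0,3), (0,4), (1,4), (1,5), (2,5), (2,6), (3,6)

α = atan 0.5 = 26.57°;  2α = 53.13°
n_0 = (+0.8666, -0.4990)
n_1 = (+0.9102, +0.4141)
n_2 = (+0.2568, +0.9665)
n_3 = (-0.5629, +0.8265)
n_4 = (-0.9894, -0.1455)
n_5 = (-0.3614, -0.9324)
n_6 = (+0.3575, -0.9339)
  (0,1): δ = 125.61°  ·
  (0,2): δ = 74.95°  ·
  (0,3): δ = 25.81°  ✓
  (0,4): δ = 38.30°  ✓
  (0,5): δ = 98.75°  ·
  (0,6): δ = 140.88°  ·
  (1,2): δ = 129.34°  ·
  (1,3): δ = 80.20°  ·
  (1,4): δ = 16.09°  ✓
  (1,5): δ = 44.35°  ✓
  (1,6): δ = 86.49°  ·
  (2,3): δ = 130.86°  ·
  (2,4): δ = 66.75°  ·
  (2,5): δ = 6.30°  ✓
  (2,6): δ = 35.83°  ✓
  (3,4): δ = 115.89°  ·
  (3,5): δ = 55.45°  ·
  (3,6): δ = 13.31°  ✓
  (4,5): δ = 119.55°  ·
  (4,6): δ = 77.42°  ·
  (5,6): δ = 137.86°  ·
antipodal pairs: 7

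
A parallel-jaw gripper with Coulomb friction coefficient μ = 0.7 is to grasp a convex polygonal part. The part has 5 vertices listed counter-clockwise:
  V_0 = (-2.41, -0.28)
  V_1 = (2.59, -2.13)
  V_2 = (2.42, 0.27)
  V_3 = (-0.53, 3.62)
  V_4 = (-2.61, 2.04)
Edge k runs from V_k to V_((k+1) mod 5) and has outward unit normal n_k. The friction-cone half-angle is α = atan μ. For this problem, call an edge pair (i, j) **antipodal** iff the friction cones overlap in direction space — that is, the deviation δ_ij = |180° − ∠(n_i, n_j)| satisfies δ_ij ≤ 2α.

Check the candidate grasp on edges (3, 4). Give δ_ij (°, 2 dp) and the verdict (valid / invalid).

α = atan 0.7 = 34.99°;  2α = 69.98°
edge 3: e_3 = (-2.08, -1.58);  n_3 = (-0.6049, +0.7963)
edge 4: e_4 = (+0.20, -2.32);  n_4 = (-0.9963, -0.0859)
∠(n_3, n_4) = 57.71°
δ = |180° − 57.71°| = 122.29°
122.29° > 2α = 69.98°  →  invalid

δ = 122.29°, invalid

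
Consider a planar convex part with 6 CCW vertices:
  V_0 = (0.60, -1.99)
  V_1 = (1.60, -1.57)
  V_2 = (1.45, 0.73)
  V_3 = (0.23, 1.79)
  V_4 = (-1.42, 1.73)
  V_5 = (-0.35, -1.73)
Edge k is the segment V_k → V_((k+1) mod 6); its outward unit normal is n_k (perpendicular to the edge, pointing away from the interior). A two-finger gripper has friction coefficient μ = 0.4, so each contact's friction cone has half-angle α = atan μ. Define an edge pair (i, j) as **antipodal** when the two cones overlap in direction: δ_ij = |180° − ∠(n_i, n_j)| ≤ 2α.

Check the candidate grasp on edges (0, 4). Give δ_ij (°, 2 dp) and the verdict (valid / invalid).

α = atan 0.4 = 21.80°;  2α = 43.60°
edge 0: e_0 = (+1.00, +0.42);  n_0 = (+0.3872, -0.9220)
edge 4: e_4 = (+1.07, -3.46);  n_4 = (-0.9554, -0.2954)
∠(n_0, n_4) = 95.60°
δ = |180° − 95.60°| = 84.40°
84.40° > 2α = 43.60°  →  invalid

δ = 84.40°, invalid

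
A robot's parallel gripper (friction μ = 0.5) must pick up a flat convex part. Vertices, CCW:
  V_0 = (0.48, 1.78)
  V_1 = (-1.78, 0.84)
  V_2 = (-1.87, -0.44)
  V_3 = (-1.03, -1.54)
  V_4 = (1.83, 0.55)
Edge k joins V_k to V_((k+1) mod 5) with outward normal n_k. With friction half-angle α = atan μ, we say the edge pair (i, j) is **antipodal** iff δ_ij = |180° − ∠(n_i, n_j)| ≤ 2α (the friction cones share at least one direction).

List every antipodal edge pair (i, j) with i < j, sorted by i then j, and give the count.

α = atan 0.5 = 26.57°;  2α = 53.13°
n_0 = (-0.3840, +0.9233)
n_1 = (-0.9975, +0.0701)
n_2 = (-0.7948, -0.6069)
n_3 = (+0.5900, -0.8074)
n_4 = (+0.6735, +0.7392)
  (0,1): δ = 116.61°  ·
  (0,2): δ = 75.22°  ·
  (0,3): δ = 13.57°  ✓
  (0,4): δ = 115.08°  ·
  (1,2): δ = 138.61°  ·
  (1,3): δ = 49.82°  ✓
  (1,4): δ = 51.68°  ✓
  (2,3): δ = 91.21°  ·
  (2,4): δ = 10.30°  ✓
  (3,4): δ = 78.50°  ·
antipodal pairs: 4

count = 4; pairs: (0,3), (1,3), (1,4), (2,4)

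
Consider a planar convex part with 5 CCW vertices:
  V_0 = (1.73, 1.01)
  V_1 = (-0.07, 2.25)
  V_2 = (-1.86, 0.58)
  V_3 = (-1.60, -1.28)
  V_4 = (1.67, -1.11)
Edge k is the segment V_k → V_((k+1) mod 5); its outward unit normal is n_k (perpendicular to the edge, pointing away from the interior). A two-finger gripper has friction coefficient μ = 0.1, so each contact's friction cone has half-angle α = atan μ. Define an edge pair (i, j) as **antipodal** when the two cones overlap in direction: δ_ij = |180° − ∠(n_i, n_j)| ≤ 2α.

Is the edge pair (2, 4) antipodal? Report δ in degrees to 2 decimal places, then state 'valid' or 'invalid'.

α = atan 0.1 = 5.71°;  2α = 11.42°
edge 2: e_2 = (+0.26, -1.86);  n_2 = (-0.9904, -0.1384)
edge 4: e_4 = (+0.06, +2.12);  n_4 = (+0.9996, -0.0283)
∠(n_2, n_4) = 170.42°
δ = |180° − 170.42°| = 9.58°
9.58° ≤ 2α = 11.42°  →  valid

δ = 9.58°, valid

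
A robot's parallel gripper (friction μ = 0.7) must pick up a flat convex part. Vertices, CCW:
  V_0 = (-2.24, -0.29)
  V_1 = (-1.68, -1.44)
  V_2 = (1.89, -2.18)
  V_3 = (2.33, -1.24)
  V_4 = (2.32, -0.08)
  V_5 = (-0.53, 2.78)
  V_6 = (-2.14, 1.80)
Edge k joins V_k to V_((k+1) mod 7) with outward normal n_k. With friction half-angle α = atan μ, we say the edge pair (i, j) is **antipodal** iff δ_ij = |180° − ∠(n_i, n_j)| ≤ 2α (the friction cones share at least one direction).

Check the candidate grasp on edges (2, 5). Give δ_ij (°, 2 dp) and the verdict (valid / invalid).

δ = 33.59°, valid

α = atan 0.7 = 34.99°;  2α = 69.98°
edge 2: e_2 = (+0.44, +0.94);  n_2 = (+0.9057, -0.4239)
edge 5: e_5 = (-1.61, -0.98);  n_5 = (-0.5199, +0.8542)
∠(n_2, n_5) = 146.41°
δ = |180° − 146.41°| = 33.59°
33.59° ≤ 2α = 69.98°  →  valid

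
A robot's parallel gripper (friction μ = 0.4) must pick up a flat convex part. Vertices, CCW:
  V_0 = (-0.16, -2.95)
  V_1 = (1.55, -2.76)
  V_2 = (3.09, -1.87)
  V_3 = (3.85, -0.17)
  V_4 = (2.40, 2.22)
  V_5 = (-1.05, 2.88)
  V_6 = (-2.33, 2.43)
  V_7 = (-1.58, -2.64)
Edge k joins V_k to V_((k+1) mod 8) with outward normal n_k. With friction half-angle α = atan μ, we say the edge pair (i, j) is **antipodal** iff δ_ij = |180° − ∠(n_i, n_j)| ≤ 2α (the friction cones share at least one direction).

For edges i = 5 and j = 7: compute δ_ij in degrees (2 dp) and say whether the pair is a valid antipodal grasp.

α = atan 0.4 = 21.80°;  2α = 43.60°
edge 5: e_5 = (-1.28, -0.45);  n_5 = (-0.3317, +0.9434)
edge 7: e_7 = (+1.42, -0.31);  n_7 = (-0.2133, -0.9770)
∠(n_5, n_7) = 148.32°
δ = |180° − 148.32°| = 31.68°
31.68° ≤ 2α = 43.60°  →  valid

δ = 31.68°, valid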